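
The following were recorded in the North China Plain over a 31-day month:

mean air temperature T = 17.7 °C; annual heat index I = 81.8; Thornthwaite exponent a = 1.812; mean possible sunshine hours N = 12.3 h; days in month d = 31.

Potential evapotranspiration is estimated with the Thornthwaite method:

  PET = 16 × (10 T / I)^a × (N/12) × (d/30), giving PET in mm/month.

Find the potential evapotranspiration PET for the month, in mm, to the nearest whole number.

69 mm

10T/I = 10 × 17.7 / 81.8 = 2.1638
(10T/I)^a = 2.1638^1.812 = 4.0496
Uncorrected PET = 16 × 4.0496 = 64.794 mm
Correction = (N/12)(d/30) = (12.3/12)(31/30) = 1.0592
PET = 64.794 × 1.0592 = 68.630 mm/month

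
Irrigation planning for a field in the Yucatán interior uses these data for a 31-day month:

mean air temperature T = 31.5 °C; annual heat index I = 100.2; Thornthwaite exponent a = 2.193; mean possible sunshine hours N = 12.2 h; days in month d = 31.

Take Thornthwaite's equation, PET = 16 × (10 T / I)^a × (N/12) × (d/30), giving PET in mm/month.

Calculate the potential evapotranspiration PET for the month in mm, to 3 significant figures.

207 mm

10T/I = 10 × 31.5 / 100.2 = 3.1437
(10T/I)^a = 3.1437^2.193 = 12.3279
Uncorrected PET = 16 × 12.3279 = 197.246 mm
Correction = (N/12)(d/30) = (12.2/12)(31/30) = 1.0506
PET = 197.246 × 1.0506 = 207.227 mm/month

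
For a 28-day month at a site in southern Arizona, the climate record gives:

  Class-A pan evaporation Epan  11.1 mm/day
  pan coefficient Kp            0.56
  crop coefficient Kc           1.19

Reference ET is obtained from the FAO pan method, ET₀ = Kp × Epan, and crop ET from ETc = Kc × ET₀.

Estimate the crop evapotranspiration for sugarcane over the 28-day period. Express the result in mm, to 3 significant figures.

207 mm

ET₀ = 0.56 × 11.1 = 6.2160 mm/d
ETc = Kc × ET₀ = 1.19 × 6.2160 = 7.3970 mm/d
Over 28 days: 7.3970 × 28 = 207.116 mm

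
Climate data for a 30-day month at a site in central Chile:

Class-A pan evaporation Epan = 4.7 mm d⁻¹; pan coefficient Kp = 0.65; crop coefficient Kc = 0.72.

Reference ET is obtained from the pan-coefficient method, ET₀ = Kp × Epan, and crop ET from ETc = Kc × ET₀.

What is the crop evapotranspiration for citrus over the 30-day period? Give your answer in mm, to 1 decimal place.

66.0 mm

ET₀ = 0.65 × 4.7 = 3.0550 mm/d
ETc = Kc × ET₀ = 0.72 × 3.0550 = 2.1996 mm/d
Over 30 days: 2.1996 × 30 = 65.988 mm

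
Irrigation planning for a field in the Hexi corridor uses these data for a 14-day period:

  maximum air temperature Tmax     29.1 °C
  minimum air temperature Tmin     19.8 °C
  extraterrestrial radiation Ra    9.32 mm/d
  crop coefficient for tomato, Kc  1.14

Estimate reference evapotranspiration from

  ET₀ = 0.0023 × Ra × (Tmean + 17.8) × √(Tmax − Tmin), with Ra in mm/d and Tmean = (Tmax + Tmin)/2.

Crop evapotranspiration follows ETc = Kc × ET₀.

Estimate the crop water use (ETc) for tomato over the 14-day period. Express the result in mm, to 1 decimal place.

44.1 mm

Tmean = (29.1 + 19.8)/2 = 24.45 °C
ET₀ = 0.0023 × 9.32 × (24.45 + 17.8) × √9.3 = 0.0023 × 9.32 × 42.25 × 3.0496 = 2.7619 mm/d
ETc = Kc × ET₀ = 1.14 × 2.7619 = 3.1486 mm/d
Over 14 days: 3.1486 × 14 = 44.080 mm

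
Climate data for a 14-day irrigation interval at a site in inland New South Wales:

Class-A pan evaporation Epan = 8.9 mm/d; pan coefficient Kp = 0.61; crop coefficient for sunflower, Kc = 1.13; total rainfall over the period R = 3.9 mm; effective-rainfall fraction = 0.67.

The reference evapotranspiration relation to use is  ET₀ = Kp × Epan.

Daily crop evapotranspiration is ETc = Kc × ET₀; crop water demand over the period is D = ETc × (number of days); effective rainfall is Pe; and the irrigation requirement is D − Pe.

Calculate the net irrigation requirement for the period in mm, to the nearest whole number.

ET₀ = 0.61 × 8.9 = 5.4290 mm/d
ETc = Kc × ET₀ = 1.13 × 5.4290 = 6.1348 mm/d
Crop demand D = ETc × 14 d = 6.1348 × 14 = 85.887 mm
Pe = 0.67 × 3.9 = 2.613 mm
D − Pe = 85.887 − 2.613 = 83.274 mm

83 mm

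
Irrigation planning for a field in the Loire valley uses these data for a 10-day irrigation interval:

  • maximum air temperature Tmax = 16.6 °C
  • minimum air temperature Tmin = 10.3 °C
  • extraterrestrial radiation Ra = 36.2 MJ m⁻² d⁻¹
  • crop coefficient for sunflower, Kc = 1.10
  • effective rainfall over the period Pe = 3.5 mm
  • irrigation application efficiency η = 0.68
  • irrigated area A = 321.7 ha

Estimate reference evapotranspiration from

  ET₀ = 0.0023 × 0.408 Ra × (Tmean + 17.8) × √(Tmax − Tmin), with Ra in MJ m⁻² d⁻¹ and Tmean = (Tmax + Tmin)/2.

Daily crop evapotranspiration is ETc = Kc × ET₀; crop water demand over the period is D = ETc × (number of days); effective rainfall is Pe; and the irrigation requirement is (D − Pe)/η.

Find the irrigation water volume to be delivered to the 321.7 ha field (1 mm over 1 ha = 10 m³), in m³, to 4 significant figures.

Tmean = (16.6 + 10.3)/2 = 13.45 °C
0.408 Ra = 0.408 × 36.2 = 14.7696 mm/d equivalent
ET₀ = 0.0023 × 14.7696 × (13.45 + 17.8) × √6.3 = 0.0023 × 14.7696 × 31.25 × 2.5100 = 2.6645 mm/d
ETc = Kc × ET₀ = 1.10 × 2.6645 = 2.9310 mm/d
Crop demand D = ETc × 10 d = 2.9310 × 10 = 29.310 mm
D − Pe = 29.310 − 3.5 = 25.810 mm
Gross irrigation = 25.810 / 0.68 = 37.956 mm
Volume = 37.956 mm × 321.7 ha × 10 = 122104.5 m³

122100 m³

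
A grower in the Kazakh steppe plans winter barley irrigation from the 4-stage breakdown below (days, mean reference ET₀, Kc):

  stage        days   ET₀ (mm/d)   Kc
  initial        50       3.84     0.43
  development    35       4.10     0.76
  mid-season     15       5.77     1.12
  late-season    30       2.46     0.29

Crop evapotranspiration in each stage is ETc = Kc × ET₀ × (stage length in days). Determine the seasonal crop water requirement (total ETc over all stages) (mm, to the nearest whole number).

initial: 0.43 × 3.84 × 50 = 82.56 mm
development: 0.76 × 4.10 × 35 = 109.06 mm
mid-season: 1.12 × 5.77 × 15 = 96.94 mm
late-season: 0.29 × 2.46 × 30 = 21.40 mm
Seasonal total = 309.96 mm

310 mm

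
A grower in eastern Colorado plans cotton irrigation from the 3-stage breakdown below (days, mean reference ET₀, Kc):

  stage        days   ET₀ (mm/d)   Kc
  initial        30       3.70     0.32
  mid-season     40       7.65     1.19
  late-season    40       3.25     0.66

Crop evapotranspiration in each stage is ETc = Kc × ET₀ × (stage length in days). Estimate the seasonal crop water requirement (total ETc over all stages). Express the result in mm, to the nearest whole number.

485 mm

initial: 0.32 × 3.70 × 30 = 35.52 mm
mid-season: 1.19 × 7.65 × 40 = 364.14 mm
late-season: 0.66 × 3.25 × 40 = 85.80 mm
Seasonal total = 485.46 mm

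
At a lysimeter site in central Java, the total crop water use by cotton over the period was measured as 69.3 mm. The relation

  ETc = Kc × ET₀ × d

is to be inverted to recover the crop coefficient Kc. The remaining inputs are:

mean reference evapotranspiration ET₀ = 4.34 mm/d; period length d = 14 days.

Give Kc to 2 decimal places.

ETc = Kc × ET₀ × d  ⇒  Kc = ETc / (ET₀ × d)
Kc = 69.3 / (4.34 × 14) = 69.3 / 60.76 = 1.1406

1.14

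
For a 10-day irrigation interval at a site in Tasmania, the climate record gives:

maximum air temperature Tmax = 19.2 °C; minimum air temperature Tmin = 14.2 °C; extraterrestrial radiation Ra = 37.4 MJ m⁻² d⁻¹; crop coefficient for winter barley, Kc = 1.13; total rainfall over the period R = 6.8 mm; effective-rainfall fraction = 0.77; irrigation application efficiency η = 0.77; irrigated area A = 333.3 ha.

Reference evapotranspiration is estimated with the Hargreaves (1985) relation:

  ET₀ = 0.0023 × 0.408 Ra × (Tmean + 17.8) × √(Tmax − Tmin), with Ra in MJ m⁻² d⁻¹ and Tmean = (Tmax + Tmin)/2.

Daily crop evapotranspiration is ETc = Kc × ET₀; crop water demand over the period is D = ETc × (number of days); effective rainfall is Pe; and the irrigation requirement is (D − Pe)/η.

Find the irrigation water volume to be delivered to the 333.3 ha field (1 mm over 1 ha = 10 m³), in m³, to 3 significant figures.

110000 m³

Tmean = (19.2 + 14.2)/2 = 16.70 °C
0.408 Ra = 0.408 × 37.4 = 15.2592 mm/d equivalent
ET₀ = 0.0023 × 15.2592 × (16.70 + 17.8) × √5.0 = 0.0023 × 15.2592 × 34.50 × 2.2361 = 2.7075 mm/d
ETc = Kc × ET₀ = 1.13 × 2.7075 = 3.0595 mm/d
Crop demand D = ETc × 10 d = 3.0595 × 10 = 30.595 mm
Pe = 0.77 × 6.8 = 5.236 mm
D − Pe = 30.595 − 5.236 = 25.359 mm
Gross irrigation = 25.359 / 0.77 = 32.934 mm
Volume = 32.934 mm × 333.3 ha × 10 = 109769.0 m³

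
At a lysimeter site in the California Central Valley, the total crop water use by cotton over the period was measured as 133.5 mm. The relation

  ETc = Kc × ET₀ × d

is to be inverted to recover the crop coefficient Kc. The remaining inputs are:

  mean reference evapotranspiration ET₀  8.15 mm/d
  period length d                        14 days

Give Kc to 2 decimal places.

ETc = Kc × ET₀ × d  ⇒  Kc = ETc / (ET₀ × d)
Kc = 133.5 / (8.15 × 14) = 133.5 / 114.10 = 1.1700

1.17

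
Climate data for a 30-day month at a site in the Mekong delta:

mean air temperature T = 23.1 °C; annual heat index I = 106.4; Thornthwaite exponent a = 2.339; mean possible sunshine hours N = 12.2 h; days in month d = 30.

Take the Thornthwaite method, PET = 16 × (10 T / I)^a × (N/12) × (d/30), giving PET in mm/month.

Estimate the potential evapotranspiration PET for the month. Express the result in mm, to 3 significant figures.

99.7 mm

10T/I = 10 × 23.1 / 106.4 = 2.1711
(10T/I)^a = 2.1711^2.339 = 6.1305
Uncorrected PET = 16 × 6.1305 = 98.088 mm
Correction = (N/12)(d/30) = (12.2/12)(30/30) = 1.0167
PET = 98.088 × 1.0167 = 99.726 mm/month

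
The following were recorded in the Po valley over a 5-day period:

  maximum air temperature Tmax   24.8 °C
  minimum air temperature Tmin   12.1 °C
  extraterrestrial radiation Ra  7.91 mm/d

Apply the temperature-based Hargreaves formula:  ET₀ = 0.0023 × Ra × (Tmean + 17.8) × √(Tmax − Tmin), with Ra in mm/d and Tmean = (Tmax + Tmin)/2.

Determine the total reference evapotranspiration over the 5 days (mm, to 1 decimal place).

Tmean = (24.8 + 12.1)/2 = 18.45 °C
ET₀ = 0.0023 × 7.91 × (18.45 + 17.8) × √12.7 = 0.0023 × 7.91 × 36.25 × 3.5637 = 2.3502 mm/d
Over 5 days: 2.3502 × 5 = 11.751 mm

11.8 mm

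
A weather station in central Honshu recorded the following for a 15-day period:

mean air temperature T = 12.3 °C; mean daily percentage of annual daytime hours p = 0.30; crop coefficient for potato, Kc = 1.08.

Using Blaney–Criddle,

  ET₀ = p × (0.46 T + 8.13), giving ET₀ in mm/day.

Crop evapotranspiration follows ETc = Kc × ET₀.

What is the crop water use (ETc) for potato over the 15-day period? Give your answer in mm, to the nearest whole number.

67 mm

ET₀ = 0.30 × (0.46 × 12.3 + 8.13) = 0.30 × 13.788 = 4.1364 mm/d
ETc = Kc × ET₀ = 1.08 × 4.1364 = 4.4673 mm/d
Over 15 days: 4.4673 × 15 = 67.010 mm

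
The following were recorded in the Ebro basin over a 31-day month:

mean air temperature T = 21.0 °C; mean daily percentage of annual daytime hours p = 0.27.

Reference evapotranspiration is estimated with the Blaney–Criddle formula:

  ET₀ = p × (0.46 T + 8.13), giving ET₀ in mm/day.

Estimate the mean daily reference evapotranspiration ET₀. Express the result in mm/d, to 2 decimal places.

ET₀ = 0.27 × (0.46 × 21.0 + 8.13) = 0.27 × 17.790 = 4.8033 mm/d

4.80 mm/d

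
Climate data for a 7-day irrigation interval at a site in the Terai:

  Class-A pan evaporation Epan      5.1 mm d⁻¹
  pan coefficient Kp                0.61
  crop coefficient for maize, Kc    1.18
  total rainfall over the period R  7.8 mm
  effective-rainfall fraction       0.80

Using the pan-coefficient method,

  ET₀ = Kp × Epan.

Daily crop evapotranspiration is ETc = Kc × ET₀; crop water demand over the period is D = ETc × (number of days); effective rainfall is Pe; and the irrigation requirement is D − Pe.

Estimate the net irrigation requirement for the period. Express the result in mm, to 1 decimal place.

ET₀ = 0.61 × 5.1 = 3.1110 mm/d
ETc = Kc × ET₀ = 1.18 × 3.1110 = 3.6710 mm/d
Crop demand D = ETc × 7 d = 3.6710 × 7 = 25.697 mm
Pe = 0.80 × 7.8 = 6.240 mm
D − Pe = 25.697 − 6.240 = 19.457 mm

19.5 mm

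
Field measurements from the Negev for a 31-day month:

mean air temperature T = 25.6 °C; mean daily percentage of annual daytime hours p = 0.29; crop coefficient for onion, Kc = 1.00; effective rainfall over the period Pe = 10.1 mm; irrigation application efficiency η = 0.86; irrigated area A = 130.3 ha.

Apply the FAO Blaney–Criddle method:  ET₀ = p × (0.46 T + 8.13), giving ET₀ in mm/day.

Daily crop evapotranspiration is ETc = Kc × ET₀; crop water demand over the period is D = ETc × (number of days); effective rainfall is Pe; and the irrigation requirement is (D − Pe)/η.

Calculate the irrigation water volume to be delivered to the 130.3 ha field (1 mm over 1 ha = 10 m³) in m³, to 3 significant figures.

ET₀ = 0.29 × (0.46 × 25.6 + 8.13) = 0.29 × 19.906 = 5.7727 mm/d
ETc = Kc × ET₀ = 1.00 × 5.7727 = 5.7727 mm/d
Crop demand D = ETc × 31 d = 5.7727 × 31 = 178.954 mm
D − Pe = 178.954 − 10.1 = 168.854 mm
Gross irrigation = 168.854 / 0.86 = 196.342 mm
Volume = 196.342 mm × 130.3 ha × 10 = 255833.6 m³

256000 m³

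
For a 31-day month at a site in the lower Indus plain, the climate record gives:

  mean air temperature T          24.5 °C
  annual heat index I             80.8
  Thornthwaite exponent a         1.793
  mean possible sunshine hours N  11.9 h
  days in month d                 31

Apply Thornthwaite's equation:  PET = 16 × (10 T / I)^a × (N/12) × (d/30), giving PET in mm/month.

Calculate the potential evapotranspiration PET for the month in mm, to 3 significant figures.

10T/I = 10 × 24.5 / 80.8 = 3.0322
(10T/I)^a = 3.0322^1.793 = 7.3079
Uncorrected PET = 16 × 7.3079 = 116.926 mm
Correction = (N/12)(d/30) = (11.9/12)(31/30) = 1.0247
PET = 116.926 × 1.0247 = 119.814 mm/month

120 mm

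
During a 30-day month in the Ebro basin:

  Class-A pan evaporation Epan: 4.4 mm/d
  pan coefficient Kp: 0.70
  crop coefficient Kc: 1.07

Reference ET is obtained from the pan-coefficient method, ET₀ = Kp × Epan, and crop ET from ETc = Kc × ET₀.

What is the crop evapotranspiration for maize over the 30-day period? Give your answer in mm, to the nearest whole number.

99 mm

ET₀ = 0.70 × 4.4 = 3.0800 mm/d
ETc = Kc × ET₀ = 1.07 × 3.0800 = 3.2956 mm/d
Over 30 days: 3.2956 × 30 = 98.868 mm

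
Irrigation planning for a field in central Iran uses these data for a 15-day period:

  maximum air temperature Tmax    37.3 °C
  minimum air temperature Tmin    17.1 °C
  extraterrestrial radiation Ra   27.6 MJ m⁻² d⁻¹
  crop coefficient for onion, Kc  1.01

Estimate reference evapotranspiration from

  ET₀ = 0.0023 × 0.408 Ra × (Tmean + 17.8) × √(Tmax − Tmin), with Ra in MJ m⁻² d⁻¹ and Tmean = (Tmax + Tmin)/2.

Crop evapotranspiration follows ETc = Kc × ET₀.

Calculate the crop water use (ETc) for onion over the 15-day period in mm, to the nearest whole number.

79 mm

Tmean = (37.3 + 17.1)/2 = 27.20 °C
0.408 Ra = 0.408 × 27.6 = 11.2608 mm/d equivalent
ET₀ = 0.0023 × 11.2608 × (27.20 + 17.8) × √20.2 = 0.0023 × 11.2608 × 45.00 × 4.4944 = 5.2382 mm/d
ETc = Kc × ET₀ = 1.01 × 5.2382 = 5.2906 mm/d
Over 15 days: 5.2906 × 15 = 79.359 mm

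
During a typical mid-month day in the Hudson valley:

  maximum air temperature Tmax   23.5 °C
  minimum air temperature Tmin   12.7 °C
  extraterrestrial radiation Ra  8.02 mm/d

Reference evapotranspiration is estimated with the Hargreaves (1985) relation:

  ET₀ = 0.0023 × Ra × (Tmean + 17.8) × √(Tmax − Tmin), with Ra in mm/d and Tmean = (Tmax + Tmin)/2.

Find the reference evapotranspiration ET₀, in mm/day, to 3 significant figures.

2.18 mm/day

Tmean = (23.5 + 12.7)/2 = 18.10 °C
ET₀ = 0.0023 × 8.02 × (18.10 + 17.8) × √10.8 = 0.0023 × 8.02 × 35.90 × 3.2863 = 2.1762 mm/d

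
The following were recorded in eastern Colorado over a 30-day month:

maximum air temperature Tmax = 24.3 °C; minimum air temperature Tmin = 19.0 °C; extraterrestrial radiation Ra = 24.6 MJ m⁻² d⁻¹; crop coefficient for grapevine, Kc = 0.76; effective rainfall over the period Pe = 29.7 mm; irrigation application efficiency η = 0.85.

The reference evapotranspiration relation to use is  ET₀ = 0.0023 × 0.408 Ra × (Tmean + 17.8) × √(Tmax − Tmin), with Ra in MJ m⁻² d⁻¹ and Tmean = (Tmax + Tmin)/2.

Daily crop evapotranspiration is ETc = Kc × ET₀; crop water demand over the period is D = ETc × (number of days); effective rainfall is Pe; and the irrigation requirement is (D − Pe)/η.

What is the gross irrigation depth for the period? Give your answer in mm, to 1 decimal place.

Tmean = (24.3 + 19.0)/2 = 21.65 °C
0.408 Ra = 0.408 × 24.6 = 10.0368 mm/d equivalent
ET₀ = 0.0023 × 10.0368 × (21.65 + 17.8) × √5.3 = 0.0023 × 10.0368 × 39.45 × 2.3022 = 2.0966 mm/d
ETc = Kc × ET₀ = 0.76 × 2.0966 = 1.5934 mm/d
Crop demand D = ETc × 30 d = 1.5934 × 30 = 47.802 mm
D − Pe = 47.802 − 29.7 = 18.102 mm
Gross irrigation = 18.102 / 0.85 = 21.296 mm

21.3 mm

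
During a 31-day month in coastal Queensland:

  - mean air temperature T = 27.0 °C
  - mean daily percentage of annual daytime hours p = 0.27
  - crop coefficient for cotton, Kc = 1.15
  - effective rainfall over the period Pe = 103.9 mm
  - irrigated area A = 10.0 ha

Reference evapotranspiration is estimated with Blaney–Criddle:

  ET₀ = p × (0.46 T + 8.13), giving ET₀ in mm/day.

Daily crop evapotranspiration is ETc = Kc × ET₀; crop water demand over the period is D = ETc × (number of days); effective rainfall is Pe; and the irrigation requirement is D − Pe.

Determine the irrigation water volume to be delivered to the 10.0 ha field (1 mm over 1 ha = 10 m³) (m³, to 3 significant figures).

9390 m³

ET₀ = 0.27 × (0.46 × 27.0 + 8.13) = 0.27 × 20.550 = 5.5485 mm/d
ETc = Kc × ET₀ = 1.15 × 5.5485 = 6.3808 mm/d
Crop demand D = ETc × 31 d = 6.3808 × 31 = 197.805 mm
D − Pe = 197.805 − 103.9 = 93.905 mm
Volume = 93.905 mm × 10.0 ha × 10 = 9390.5 m³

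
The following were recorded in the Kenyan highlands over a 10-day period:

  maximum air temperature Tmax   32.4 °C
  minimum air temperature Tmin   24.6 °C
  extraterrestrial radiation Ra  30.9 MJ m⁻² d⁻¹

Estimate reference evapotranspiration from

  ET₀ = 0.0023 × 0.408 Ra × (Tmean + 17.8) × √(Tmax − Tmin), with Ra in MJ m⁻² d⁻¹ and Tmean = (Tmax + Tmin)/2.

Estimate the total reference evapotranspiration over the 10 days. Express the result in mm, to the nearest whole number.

Tmean = (32.4 + 24.6)/2 = 28.50 °C
0.408 Ra = 0.408 × 30.9 = 12.6072 mm/d equivalent
ET₀ = 0.0023 × 12.6072 × (28.50 + 17.8) × √7.8 = 0.0023 × 12.6072 × 46.30 × 2.7928 = 3.7494 mm/d
Over 10 days: 3.7494 × 10 = 37.494 mm

37 mm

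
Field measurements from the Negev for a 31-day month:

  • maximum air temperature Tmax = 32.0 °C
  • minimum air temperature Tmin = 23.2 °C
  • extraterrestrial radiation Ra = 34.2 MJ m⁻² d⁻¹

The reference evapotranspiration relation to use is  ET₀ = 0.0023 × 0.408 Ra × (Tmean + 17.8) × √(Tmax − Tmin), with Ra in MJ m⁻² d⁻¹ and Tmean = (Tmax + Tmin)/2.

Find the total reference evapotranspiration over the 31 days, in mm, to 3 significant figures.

Tmean = (32.0 + 23.2)/2 = 27.60 °C
0.408 Ra = 0.408 × 34.2 = 13.9536 mm/d equivalent
ET₀ = 0.0023 × 13.9536 × (27.60 + 17.8) × √8.8 = 0.0023 × 13.9536 × 45.40 × 2.9665 = 4.3223 mm/d
Over 31 days: 4.3223 × 31 = 133.991 mm

134 mm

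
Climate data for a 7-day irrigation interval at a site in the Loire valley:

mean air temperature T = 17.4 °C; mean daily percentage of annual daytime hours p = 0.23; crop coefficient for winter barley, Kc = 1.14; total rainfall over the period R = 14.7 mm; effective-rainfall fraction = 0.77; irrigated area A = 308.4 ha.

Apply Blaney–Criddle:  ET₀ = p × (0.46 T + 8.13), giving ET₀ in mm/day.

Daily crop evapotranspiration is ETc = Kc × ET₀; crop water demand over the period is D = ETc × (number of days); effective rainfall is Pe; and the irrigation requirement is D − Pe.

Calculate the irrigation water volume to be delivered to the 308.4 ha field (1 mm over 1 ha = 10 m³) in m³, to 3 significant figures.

ET₀ = 0.23 × (0.46 × 17.4 + 8.13) = 0.23 × 16.134 = 3.7108 mm/d
ETc = Kc × ET₀ = 1.14 × 3.7108 = 4.2303 mm/d
Crop demand D = ETc × 7 d = 4.2303 × 7 = 29.612 mm
Pe = 0.77 × 14.7 = 11.319 mm
D − Pe = 29.612 − 11.319 = 18.293 mm
Volume = 18.293 mm × 308.4 ha × 10 = 56415.6 m³

56400 m³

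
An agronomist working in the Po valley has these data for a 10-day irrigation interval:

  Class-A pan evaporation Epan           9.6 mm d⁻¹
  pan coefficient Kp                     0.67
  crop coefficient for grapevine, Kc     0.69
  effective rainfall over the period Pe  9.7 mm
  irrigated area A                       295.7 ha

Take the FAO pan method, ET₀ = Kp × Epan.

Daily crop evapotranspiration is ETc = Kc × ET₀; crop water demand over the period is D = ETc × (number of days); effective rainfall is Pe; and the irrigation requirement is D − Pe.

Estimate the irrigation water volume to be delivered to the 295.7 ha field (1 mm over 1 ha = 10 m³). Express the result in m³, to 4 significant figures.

ET₀ = 0.67 × 9.6 = 6.4320 mm/d
ETc = Kc × ET₀ = 0.69 × 6.4320 = 4.4381 mm/d
Crop demand D = ETc × 10 d = 4.4381 × 10 = 44.381 mm
D − Pe = 44.381 − 9.7 = 34.681 mm
Volume = 34.681 mm × 295.7 ha × 10 = 102551.7 m³

102600 m³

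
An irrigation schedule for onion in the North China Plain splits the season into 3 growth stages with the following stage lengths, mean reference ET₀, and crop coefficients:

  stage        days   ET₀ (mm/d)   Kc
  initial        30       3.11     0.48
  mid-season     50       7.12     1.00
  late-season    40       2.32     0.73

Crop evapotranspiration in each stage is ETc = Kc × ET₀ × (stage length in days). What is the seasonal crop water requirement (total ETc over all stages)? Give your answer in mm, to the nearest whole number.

initial: 0.48 × 3.11 × 30 = 44.78 mm
mid-season: 1.00 × 7.12 × 50 = 356.00 mm
late-season: 0.73 × 2.32 × 40 = 67.74 mm
Seasonal total = 468.52 mm

469 mm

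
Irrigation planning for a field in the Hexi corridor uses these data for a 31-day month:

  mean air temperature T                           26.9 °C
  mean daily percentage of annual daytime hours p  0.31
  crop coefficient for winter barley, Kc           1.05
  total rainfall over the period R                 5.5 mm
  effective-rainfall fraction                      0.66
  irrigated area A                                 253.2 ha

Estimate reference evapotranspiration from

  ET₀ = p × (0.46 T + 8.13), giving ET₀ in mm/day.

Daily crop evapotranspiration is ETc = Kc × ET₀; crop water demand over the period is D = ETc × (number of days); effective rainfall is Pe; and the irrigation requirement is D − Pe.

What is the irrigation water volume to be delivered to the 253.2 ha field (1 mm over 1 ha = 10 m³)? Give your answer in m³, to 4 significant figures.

ET₀ = 0.31 × (0.46 × 26.9 + 8.13) = 0.31 × 20.504 = 6.3562 mm/d
ETc = Kc × ET₀ = 1.05 × 6.3562 = 6.6740 mm/d
Crop demand D = ETc × 31 d = 6.6740 × 31 = 206.894 mm
Pe = 0.66 × 5.5 = 3.630 mm
D − Pe = 206.894 − 3.630 = 203.264 mm
Volume = 203.264 mm × 253.2 ha × 10 = 514664.4 m³

514700 m³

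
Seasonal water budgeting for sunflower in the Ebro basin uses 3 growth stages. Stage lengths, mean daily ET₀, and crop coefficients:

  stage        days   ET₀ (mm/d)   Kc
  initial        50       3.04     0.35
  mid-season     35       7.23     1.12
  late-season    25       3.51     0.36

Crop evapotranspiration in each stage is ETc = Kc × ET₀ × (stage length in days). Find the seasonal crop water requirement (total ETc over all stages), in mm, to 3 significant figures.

initial: 0.35 × 3.04 × 50 = 53.20 mm
mid-season: 1.12 × 7.23 × 35 = 283.42 mm
late-season: 0.36 × 3.51 × 25 = 31.59 mm
Seasonal total = 368.21 mm

368 mm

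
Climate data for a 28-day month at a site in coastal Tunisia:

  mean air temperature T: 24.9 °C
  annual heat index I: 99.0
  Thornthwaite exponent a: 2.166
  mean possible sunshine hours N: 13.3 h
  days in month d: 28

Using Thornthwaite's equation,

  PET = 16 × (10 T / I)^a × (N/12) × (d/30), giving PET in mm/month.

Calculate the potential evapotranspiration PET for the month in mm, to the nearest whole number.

122 mm

10T/I = 10 × 24.9 / 99.0 = 2.5152
(10T/I)^a = 2.5152^2.166 = 7.3729
Uncorrected PET = 16 × 7.3729 = 117.966 mm
Correction = (N/12)(d/30) = (13.3/12)(28/30) = 1.0344
PET = 117.966 × 1.0344 = 122.024 mm/month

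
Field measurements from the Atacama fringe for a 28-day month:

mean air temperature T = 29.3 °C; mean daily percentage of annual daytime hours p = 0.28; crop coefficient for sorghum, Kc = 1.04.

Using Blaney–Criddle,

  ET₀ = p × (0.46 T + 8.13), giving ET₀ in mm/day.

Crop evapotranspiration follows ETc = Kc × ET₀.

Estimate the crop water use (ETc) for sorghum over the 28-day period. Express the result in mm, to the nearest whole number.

ET₀ = 0.28 × (0.46 × 29.3 + 8.13) = 0.28 × 21.608 = 6.0502 mm/d
ETc = Kc × ET₀ = 1.04 × 6.0502 = 6.2922 mm/d
Over 28 days: 6.2922 × 28 = 176.182 mm

176 mm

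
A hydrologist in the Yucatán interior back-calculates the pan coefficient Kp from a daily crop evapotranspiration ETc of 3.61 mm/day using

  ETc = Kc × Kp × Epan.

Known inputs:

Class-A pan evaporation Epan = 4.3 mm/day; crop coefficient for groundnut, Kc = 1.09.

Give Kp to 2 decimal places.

0.77

ETc = Kc × Kp × Epan  ⇒  Kp = ETc / (Kc × Epan)
Kp = 3.61 / (1.09 × 4.3) = 3.61 / 4.687 = 0.7702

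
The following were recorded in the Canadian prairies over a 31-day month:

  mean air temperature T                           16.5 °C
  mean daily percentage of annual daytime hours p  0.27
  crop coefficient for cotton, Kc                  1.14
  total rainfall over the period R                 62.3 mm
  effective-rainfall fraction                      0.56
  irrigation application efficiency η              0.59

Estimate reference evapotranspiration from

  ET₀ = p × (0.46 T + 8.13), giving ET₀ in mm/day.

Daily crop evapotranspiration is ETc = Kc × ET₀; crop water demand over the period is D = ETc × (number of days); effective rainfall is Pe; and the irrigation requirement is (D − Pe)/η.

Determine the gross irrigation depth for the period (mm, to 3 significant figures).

195 mm

ET₀ = 0.27 × (0.46 × 16.5 + 8.13) = 0.27 × 15.720 = 4.2444 mm/d
ETc = Kc × ET₀ = 1.14 × 4.2444 = 4.8386 mm/d
Crop demand D = ETc × 31 d = 4.8386 × 31 = 149.997 mm
Pe = 0.56 × 62.3 = 34.888 mm
D − Pe = 149.997 − 34.888 = 115.109 mm
Gross irrigation = 115.109 / 0.59 = 195.100 mm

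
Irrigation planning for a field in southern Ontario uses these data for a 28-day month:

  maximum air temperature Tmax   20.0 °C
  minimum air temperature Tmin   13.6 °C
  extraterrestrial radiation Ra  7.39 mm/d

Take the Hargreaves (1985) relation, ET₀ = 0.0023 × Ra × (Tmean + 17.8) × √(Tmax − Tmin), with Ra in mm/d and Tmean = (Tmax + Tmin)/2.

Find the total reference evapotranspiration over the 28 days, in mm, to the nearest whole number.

42 mm

Tmean = (20.0 + 13.6)/2 = 16.80 °C
ET₀ = 0.0023 × 7.39 × (16.80 + 17.8) × √6.4 = 0.0023 × 7.39 × 34.60 × 2.5298 = 1.4878 mm/d
Over 28 days: 1.4878 × 28 = 41.658 mm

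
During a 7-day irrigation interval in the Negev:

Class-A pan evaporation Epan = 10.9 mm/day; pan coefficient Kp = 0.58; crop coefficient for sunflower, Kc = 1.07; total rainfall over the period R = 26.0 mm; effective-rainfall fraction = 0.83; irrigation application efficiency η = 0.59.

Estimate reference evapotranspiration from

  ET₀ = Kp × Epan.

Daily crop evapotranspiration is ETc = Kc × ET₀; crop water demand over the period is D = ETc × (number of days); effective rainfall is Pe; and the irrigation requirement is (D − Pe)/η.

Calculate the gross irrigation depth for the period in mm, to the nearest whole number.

ET₀ = 0.58 × 10.9 = 6.3220 mm/d
ETc = Kc × ET₀ = 1.07 × 6.3220 = 6.7645 mm/d
Crop demand D = ETc × 7 d = 6.7645 × 7 = 47.352 mm
Pe = 0.83 × 26.0 = 21.580 mm
D − Pe = 47.352 − 21.580 = 25.772 mm
Gross irrigation = 25.772 / 0.59 = 43.681 mm

44 mm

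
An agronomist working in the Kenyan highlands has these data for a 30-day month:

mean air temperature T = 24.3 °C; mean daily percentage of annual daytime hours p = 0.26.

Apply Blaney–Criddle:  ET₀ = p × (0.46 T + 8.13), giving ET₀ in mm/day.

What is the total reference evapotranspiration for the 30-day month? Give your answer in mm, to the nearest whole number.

ET₀ = 0.26 × (0.46 × 24.3 + 8.13) = 0.26 × 19.308 = 5.0201 mm/d
Monthly total = 5.0201 × 30 = 150.603 mm

151 mm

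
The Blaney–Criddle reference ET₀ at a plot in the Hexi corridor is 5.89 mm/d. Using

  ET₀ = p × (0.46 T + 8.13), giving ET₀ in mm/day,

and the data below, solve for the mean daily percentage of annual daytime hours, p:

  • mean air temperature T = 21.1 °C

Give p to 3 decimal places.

0.330

p = ET₀ / (0.46 T + 8.13) = 5.89 / (0.46 × 21.1 + 8.13) = 5.89 / 17.836 = 0.3302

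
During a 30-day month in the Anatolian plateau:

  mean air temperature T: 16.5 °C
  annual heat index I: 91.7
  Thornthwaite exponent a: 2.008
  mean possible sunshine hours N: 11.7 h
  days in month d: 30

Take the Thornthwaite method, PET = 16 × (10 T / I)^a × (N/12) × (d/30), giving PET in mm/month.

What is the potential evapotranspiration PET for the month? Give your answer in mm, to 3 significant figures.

10T/I = 10 × 16.5 / 91.7 = 1.7993
(10T/I)^a = 1.7993^2.008 = 3.2527
Uncorrected PET = 16 × 3.2527 = 52.043 mm
Correction = (N/12)(d/30) = (11.7/12)(30/30) = 0.9750
PET = 52.043 × 0.9750 = 50.742 mm/month

50.7 mm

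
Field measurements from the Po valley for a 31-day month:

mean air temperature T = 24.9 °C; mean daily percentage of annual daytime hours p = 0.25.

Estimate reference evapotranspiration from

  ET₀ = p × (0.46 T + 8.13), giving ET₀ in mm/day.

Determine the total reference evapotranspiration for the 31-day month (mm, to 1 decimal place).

151.8 mm

ET₀ = 0.25 × (0.46 × 24.9 + 8.13) = 0.25 × 19.584 = 4.8960 mm/d
Monthly total = 4.8960 × 31 = 151.776 mm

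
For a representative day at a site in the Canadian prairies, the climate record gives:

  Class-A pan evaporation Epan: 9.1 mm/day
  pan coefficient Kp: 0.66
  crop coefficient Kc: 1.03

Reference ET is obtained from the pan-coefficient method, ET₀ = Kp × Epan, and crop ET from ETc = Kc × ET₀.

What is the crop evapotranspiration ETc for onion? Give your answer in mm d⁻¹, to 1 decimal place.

ET₀ = 0.66 × 9.1 = 6.0060 mm/d
ETc = Kc × ET₀ = 1.03 × 6.0060 = 6.1862 mm/d

6.2 mm d⁻¹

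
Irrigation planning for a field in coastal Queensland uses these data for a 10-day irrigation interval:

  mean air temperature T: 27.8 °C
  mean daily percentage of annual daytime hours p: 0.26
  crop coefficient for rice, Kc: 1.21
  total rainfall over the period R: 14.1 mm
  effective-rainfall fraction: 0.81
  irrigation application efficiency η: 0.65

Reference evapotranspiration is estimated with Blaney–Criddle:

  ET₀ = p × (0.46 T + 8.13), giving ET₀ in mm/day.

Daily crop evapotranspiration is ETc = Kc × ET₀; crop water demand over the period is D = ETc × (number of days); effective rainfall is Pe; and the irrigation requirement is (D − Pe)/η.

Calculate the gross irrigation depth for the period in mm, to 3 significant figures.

83.7 mm

ET₀ = 0.26 × (0.46 × 27.8 + 8.13) = 0.26 × 20.918 = 5.4387 mm/d
ETc = Kc × ET₀ = 1.21 × 5.4387 = 6.5808 mm/d
Crop demand D = ETc × 10 d = 6.5808 × 10 = 65.808 mm
Pe = 0.81 × 14.1 = 11.421 mm
D − Pe = 65.808 − 11.421 = 54.387 mm
Gross irrigation = 54.387 / 0.65 = 83.672 mm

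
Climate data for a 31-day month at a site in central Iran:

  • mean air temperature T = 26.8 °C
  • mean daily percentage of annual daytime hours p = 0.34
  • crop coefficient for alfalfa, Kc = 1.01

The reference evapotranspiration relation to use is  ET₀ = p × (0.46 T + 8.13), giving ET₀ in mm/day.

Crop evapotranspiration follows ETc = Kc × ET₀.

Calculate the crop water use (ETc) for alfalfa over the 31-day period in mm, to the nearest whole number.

218 mm

ET₀ = 0.34 × (0.46 × 26.8 + 8.13) = 0.34 × 20.458 = 6.9557 mm/d
ETc = Kc × ET₀ = 1.01 × 6.9557 = 7.0253 mm/d
Over 31 days: 7.0253 × 31 = 217.784 mm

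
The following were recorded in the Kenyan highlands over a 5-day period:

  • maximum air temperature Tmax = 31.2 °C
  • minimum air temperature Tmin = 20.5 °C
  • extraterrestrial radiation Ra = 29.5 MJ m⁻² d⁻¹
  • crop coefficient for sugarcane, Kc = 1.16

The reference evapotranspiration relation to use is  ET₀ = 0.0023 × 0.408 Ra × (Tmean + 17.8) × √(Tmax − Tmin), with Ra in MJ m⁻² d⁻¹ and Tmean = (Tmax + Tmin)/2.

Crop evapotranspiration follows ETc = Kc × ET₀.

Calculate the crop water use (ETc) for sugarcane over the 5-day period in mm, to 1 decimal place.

Tmean = (31.2 + 20.5)/2 = 25.85 °C
0.408 Ra = 0.408 × 29.5 = 12.0360 mm/d equivalent
ET₀ = 0.0023 × 12.0360 × (25.85 + 17.8) × √10.7 = 0.0023 × 12.0360 × 43.65 × 3.2711 = 3.9526 mm/d
ETc = Kc × ET₀ = 1.16 × 3.9526 = 4.5850 mm/d
Over 5 days: 4.5850 × 5 = 22.925 mm

22.9 mm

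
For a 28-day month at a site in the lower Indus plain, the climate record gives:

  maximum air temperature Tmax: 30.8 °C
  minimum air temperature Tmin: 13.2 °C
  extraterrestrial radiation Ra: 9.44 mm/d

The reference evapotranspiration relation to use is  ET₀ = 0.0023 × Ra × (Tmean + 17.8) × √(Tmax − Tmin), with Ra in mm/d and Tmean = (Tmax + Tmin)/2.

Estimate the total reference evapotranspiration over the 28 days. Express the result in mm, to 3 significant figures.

Tmean = (30.8 + 13.2)/2 = 22.00 °C
ET₀ = 0.0023 × 9.44 × (22.00 + 17.8) × √17.6 = 0.0023 × 9.44 × 39.80 × 4.1952 = 3.6252 mm/d
Over 28 days: 3.6252 × 28 = 101.506 mm

102 mm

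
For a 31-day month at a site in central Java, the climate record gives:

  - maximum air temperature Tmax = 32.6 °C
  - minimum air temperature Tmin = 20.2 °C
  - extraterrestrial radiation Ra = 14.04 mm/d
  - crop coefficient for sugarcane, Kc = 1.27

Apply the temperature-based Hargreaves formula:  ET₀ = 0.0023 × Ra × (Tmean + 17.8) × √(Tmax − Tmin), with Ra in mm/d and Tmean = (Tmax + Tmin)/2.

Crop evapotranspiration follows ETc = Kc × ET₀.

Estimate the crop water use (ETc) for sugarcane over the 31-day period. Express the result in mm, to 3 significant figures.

Tmean = (32.6 + 20.2)/2 = 26.40 °C
ET₀ = 0.0023 × 14.04 × (26.40 + 17.8) × √12.4 = 0.0023 × 14.04 × 44.20 × 3.5214 = 5.0261 mm/d
ETc = Kc × ET₀ = 1.27 × 5.0261 = 6.3831 mm/d
Over 31 days: 6.3831 × 31 = 197.876 mm

198 mm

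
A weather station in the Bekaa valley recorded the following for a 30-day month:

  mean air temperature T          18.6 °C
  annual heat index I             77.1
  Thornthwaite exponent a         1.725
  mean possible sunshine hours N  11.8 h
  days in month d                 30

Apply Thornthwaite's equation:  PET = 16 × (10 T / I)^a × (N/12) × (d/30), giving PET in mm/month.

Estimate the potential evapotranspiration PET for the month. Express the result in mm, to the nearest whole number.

72 mm

10T/I = 10 × 18.6 / 77.1 = 2.4125
(10T/I)^a = 2.4125^1.725 = 4.5683
Uncorrected PET = 16 × 4.5683 = 73.093 mm
Correction = (N/12)(d/30) = (11.8/12)(30/30) = 0.9833
PET = 73.093 × 0.9833 = 71.872 mm/month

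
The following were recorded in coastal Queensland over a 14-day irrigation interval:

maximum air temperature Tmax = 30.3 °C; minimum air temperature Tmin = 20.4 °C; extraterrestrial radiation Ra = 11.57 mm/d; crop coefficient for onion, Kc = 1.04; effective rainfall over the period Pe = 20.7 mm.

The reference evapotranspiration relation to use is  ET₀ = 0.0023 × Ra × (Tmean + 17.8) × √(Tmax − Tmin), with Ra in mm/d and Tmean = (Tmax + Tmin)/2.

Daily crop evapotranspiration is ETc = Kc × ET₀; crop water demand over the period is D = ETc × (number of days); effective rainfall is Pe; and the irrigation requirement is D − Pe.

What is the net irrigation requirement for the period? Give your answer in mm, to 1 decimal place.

31.9 mm

Tmean = (30.3 + 20.4)/2 = 25.35 °C
ET₀ = 0.0023 × 11.57 × (25.35 + 17.8) × √9.9 = 0.0023 × 11.57 × 43.15 × 3.1464 = 3.6129 mm/d
ETc = Kc × ET₀ = 1.04 × 3.6129 = 3.7574 mm/d
Crop demand D = ETc × 14 d = 3.7574 × 14 = 52.604 mm
D − Pe = 52.604 − 20.7 = 31.904 mm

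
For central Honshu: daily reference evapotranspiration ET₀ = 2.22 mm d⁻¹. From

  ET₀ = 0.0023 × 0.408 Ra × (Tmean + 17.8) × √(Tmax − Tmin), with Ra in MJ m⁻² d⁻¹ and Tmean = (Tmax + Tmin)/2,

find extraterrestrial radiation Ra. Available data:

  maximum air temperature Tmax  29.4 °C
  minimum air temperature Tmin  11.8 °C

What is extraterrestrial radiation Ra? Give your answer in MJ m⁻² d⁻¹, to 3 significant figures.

Tmean = (29.4+11.8)/2 = 20.60 °C; ΔT = 17.6
Ra = ET₀ / [0.0023 × 0.408 × (Tmean+17.8) × √ΔT]
   = 2.22 / (0.0023 × 0.408 × 38.40 × 4.1952) = 14.685 MJ m⁻² d⁻¹

14.7 MJ m⁻² d⁻¹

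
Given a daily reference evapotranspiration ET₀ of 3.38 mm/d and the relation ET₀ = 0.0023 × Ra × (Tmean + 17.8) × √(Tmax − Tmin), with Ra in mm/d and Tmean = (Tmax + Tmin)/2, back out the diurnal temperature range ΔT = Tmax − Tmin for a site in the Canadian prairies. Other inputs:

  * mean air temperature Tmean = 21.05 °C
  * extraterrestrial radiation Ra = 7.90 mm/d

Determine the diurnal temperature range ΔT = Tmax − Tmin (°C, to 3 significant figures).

√ΔT = ET₀ / [0.0023 × Ra × (Tmean+17.8)] = 3.38 / (0.0023 × 7.90 × 38.85) = 4.7882
ΔT = 4.7882² = 22.927 °C

22.9 °C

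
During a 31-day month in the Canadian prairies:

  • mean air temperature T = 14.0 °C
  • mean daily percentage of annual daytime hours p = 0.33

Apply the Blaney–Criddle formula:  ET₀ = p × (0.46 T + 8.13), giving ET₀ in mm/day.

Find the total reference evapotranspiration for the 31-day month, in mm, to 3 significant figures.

ET₀ = 0.33 × (0.46 × 14.0 + 8.13) = 0.33 × 14.570 = 4.8081 mm/d
Monthly total = 4.8081 × 31 = 149.051 mm

149 mm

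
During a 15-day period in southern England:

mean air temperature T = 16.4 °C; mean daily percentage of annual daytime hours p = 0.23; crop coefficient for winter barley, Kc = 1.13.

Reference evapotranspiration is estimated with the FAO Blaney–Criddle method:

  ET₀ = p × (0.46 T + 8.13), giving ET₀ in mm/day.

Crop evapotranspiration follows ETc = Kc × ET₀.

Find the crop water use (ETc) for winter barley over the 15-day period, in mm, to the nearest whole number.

ET₀ = 0.23 × (0.46 × 16.4 + 8.13) = 0.23 × 15.674 = 3.6050 mm/d
ETc = Kc × ET₀ = 1.13 × 3.6050 = 4.0737 mm/d
Over 15 days: 4.0737 × 15 = 61.106 mm

61 mm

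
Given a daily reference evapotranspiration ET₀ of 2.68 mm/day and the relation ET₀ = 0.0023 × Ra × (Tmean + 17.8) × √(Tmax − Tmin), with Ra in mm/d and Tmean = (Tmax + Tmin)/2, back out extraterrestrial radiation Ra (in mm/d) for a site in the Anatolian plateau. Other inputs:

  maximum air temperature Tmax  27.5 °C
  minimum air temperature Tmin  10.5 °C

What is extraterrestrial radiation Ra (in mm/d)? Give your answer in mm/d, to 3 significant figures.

Tmean = 19.00 °C; √ΔT = 4.1231
Ra = ET₀ / [0.0023 × (Tmean+17.8) × √ΔT] = 2.68 / (0.0023 × 36.80 × 4.1231) = 7.680 mm/d

7.68 mm/d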